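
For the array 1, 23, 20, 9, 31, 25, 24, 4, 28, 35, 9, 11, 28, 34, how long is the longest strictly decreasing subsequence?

4

Let dp[i] be the longest decreasing subsequence ending at position i. Then dp = [1, 1, 2, 3, 1, 2, 3, 4, 2, 1, 4, 4, 2, 2].
The maximum is 4; one witness is 23, 20, 9, 4 at positions 2,3,4,8.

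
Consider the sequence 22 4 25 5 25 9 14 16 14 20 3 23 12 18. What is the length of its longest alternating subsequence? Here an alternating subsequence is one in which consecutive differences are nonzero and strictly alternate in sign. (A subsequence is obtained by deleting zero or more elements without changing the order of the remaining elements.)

13

Track the best alternating length ending on an up-step vs a down-step at each position: up/down = 1/1, 1/2, 3/1, 3/4, 5/1, 5/6, 7/6, 7/6, 7/8, 9/6, 1/10, 11/6, 11/12, 13/12.
The maximum over both is 13; one such subsequence is 22, 4, 25, 5, 25, 9, 16, 14, 20, 3, 23, 12, 18.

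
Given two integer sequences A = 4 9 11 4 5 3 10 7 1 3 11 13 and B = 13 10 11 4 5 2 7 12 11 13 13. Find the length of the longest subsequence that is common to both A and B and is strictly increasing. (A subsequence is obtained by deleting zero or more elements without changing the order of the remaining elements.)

For each value that appears in both, track the longest common increasing run ending there.
The best achievable length is 5; one witness is 4, 5, 7, 11, 13 (A-positions 1,5,8,11,12, B-positions 4,5,7,9,10).

5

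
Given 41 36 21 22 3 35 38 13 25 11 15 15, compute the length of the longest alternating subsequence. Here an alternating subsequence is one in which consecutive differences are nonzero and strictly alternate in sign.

Track the best alternating length ending on an up-step vs a down-step at each position: up/down = 1/1, 1/2, 1/2, 3/2, 1/4, 5/2, 5/2, 5/6, 7/6, 5/8, 9/8, 9/8.
The maximum over both is 9; one such subsequence is 41, 21, 22, 3, 35, 13, 25, 11, 15.

9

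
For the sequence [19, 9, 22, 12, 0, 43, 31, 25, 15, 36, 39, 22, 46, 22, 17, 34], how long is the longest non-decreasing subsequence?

One longest non-decreasing subsequence is 19, 22, 31, 36, 39, 46 (positions 1,3,7,10,11,13), of length 6; no longer one exists.

6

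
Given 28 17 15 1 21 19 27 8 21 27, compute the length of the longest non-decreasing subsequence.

4

Let dp[i] be the longest non-decreasing subsequence ending at position i. Then dp = [1, 1, 1, 1, 2, 2, 3, 2, 3, 4].
The maximum is 4; one witness is 17, 21, 27, 27 at positions 2,5,7,10.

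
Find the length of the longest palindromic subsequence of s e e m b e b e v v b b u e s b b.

Using dp[i][j] = 2 + dp[i+1][j−1] if the ends match, else max(dp[i+1][j], dp[i][j−1]):
dp[1][17] = 10. A witness is sebbvvbbes at positions 1,2,5,7,9,10,11,12,14,15.

10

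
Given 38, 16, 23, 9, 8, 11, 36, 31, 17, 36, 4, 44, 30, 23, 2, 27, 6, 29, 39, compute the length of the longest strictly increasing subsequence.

One longest increasing subsequence is 9, 11, 17, 23, 27, 29, 39 (positions 4,6,9,14,16,18,19), of length 7; no longer one exists.

7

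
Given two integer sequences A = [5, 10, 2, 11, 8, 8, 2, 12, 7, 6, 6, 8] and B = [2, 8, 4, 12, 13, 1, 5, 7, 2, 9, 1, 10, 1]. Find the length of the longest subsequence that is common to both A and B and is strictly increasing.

A longest common strictly increasing subsequence is 2, 8, 12 (length 3); it appears in order in both A and B, and no longer such subsequence exists.

3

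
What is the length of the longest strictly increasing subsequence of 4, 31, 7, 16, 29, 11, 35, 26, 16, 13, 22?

5

Let dp[i] be the longest increasing subsequence ending at position i. Then dp = [1, 2, 2, 3, 4, 3, 5, 4, 4, 4, 5].
The maximum is 5; one witness is 4, 7, 16, 29, 35 at positions 1,3,4,5,7.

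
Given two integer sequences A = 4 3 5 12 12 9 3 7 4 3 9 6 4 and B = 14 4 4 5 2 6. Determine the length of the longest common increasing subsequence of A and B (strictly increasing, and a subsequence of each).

3

For each value that appears in both, track the longest common increasing run ending there.
The best achievable length is 3; one witness is 4, 5, 6 (A-positions 1,3,12, B-positions 2,4,6).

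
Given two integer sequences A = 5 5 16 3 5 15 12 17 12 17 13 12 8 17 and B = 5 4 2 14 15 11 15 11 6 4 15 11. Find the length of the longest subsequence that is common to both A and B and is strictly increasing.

A longest common strictly increasing subsequence is 5, 15 (length 2); it appears in order in both A and B, and no longer such subsequence exists.

2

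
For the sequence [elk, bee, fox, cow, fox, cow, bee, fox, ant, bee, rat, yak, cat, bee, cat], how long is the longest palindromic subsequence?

7

Using dp[i][j] = 2 + dp[i+1][j−1] if the ends match, else max(dp[i+1][j], dp[i][j−1]):
dp[1][15] = 7. A witness is bee fox cow fox cow fox bee at positions 2,3,4,5,6,8,14.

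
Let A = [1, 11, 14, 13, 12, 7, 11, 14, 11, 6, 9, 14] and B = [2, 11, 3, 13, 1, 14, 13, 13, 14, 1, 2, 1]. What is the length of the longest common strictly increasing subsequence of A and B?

3

For each value that appears in both, track the longest common increasing run ending there.
The best achievable length is 3; one witness is 11, 13, 14 (A-positions 2,4,8, B-positions 2,4,6).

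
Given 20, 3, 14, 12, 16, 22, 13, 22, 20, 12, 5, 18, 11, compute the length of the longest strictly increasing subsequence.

Let dp[i] be the longest increasing subsequence ending at position i. Then dp = [1, 1, 2, 2, 3, 4, 3, 4, 4, 2, 2, 4, 3].
The maximum is 4; one witness is 3, 14, 16, 22 at positions 2,3,5,6.

4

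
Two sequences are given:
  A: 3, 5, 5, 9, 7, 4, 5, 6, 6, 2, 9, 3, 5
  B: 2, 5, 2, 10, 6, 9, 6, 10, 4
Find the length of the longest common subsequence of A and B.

3

Backtracking the LCS table gives one alignment: 5 (A2,B2) → 9 (A4,B6) → 4 (A6,B9).
So the longest common subsequence has length 3.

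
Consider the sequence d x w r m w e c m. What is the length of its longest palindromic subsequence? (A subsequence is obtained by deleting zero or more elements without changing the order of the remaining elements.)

One longest palindromic subsequence is mcm (positions 5,8,9); it reads the same forward and backward, and the interval DP gives dp[1][9] = 3.

3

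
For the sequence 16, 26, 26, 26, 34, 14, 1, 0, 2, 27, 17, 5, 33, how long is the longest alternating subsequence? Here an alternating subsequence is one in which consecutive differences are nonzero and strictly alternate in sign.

6

A longest alternating subsequence is 16, 26, 14, 27, 17, 33 (positions 1,2,6,10,11,13); its 5 consecutive differences strictly alternate in sign, and length 6 is optimal.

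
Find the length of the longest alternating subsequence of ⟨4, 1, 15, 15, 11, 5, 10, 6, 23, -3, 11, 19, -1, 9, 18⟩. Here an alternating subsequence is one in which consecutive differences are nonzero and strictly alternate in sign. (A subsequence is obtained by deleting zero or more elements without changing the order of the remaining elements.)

11

A longest alternating subsequence is 4, 1, 15, 5, 10, 6, 23, -3, 11, -1, 9 (positions 1,2,3,6,7,8,9,10,11,13,14); its 10 consecutive differences strictly alternate in sign, and length 11 is optimal.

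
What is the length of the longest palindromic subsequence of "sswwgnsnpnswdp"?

One longest palindromic subsequence is wsnpnsw (positions 4,7,8,9,10,11,12); it reads the same forward and backward, and the interval DP gives dp[1][14] = 7.

7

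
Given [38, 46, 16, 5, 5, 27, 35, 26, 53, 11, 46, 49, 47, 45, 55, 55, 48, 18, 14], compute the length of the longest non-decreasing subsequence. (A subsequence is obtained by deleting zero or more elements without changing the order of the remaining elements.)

8

Let dp[i] be the longest non-decreasing subsequence ending at position i. Then dp = [1, 2, 1, 1, 2, 3, 4, 3, 5, 3, 5, 6, 6, 5, 7, 8, 7, 4, 4].
The maximum is 8; one witness is 5, 5, 27, 35, 46, 49, 55, 55 at positions 4,5,6,7,11,12,15,16.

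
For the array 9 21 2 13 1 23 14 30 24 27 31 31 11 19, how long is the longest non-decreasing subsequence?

Scanning left to right, the best length ending at each element is: 9→1, 21→2, 2→1, 13→2, 1→1, 23→3, 14→3, 30→4, 24→4, 27→5, 31→6, 31→7, 11→2, 19→4.
So the longest non-decreasing subsequence has length 7, e.g. 9, 21, 23, 24, 27, 31, 31.

7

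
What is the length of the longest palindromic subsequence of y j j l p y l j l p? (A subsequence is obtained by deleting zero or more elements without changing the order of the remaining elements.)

5

One longest palindromic subsequence is pljlp (positions 5,7,8,9,10); it reads the same forward and backward, and the interval DP gives dp[1][10] = 5.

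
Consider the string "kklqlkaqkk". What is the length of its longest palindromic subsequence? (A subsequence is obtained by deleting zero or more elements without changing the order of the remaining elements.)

7

One longest palindromic subsequence is kkqaqkk (positions 1,2,4,7,8,9,10); it reads the same forward and backward, and the interval DP gives dp[1][10] = 7.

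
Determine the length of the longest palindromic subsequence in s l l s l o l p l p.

Using dp[i][j] = 2 + dp[i+1][j−1] if the ends match, else max(dp[i+1][j], dp[i][j−1]):
dp[1][10] = 5. A witness is lloll at positions 3,5,6,7,9.

5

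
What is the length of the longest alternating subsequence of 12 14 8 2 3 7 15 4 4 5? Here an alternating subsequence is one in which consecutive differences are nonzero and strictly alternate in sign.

6

A longest alternating subsequence is 12, 14, 2, 7, 4, 5 (positions 1,2,4,6,8,10); its 5 consecutive differences strictly alternate in sign, and length 6 is optimal.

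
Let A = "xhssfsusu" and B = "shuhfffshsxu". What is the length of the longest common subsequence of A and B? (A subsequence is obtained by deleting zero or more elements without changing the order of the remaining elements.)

5

A longest common subsequence is hfssu (length 5); the LCS DP confirms no longer common subsequence exists.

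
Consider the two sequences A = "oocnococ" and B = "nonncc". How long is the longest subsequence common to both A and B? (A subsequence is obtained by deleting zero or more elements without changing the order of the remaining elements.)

4

Backtracking the LCS table gives one alignment: o (A1,B2) → n (A4,B4) → c (A6,B5) → c (A8,B6).
So the longest common subsequence has length 4.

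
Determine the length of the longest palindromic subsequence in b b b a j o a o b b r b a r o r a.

One longest palindromic subsequence is aoabrbaoa (positions 4,6,7,9,11,12,13,15,17); it reads the same forward and backward, and the interval DP gives dp[1][17] = 9.

9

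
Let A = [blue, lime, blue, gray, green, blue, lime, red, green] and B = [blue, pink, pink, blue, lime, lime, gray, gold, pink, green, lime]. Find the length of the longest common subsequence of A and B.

5

Backtracking the LCS table gives one alignment: blue (A1,B4) → lime (A2,B6) → gray (A4,B7) → green (A5,B10) → lime (A7,B11).
So the longest common subsequence has length 5.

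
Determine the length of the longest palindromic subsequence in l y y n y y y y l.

8

One longest palindromic subsequence is lyyyyyyl (positions 1,2,3,5,6,7,8,9); it reads the same forward and backward, and the interval DP gives dp[1][9] = 8.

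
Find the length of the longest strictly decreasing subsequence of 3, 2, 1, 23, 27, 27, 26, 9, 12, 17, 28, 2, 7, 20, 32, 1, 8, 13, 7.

5

One longest decreasing subsequence is 27, 26, 9, 2, 1 (positions 5,7,8,12,16), of length 5; no longer one exists.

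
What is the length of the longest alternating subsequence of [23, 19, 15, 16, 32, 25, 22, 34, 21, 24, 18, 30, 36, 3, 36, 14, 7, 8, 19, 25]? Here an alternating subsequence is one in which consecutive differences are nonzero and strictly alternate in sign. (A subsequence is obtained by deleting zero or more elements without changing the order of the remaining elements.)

Track the best alternating length ending on an up-step vs a down-step at each position: up/down = 1/1, 1/2, 1/2, 3/2, 3/1, 3/4, 3/4, 5/1, 3/6, 7/6, 3/8, 9/6, 9/1, 1/10, 11/1, 11/12, 11/12, 13/12, 13/12, 13/12.
The maximum over both is 13; one such subsequence is 23, 19, 32, 25, 34, 21, 24, 18, 30, 3, 36, 7, 8.

13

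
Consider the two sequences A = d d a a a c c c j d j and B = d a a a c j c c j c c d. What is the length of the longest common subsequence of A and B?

A longest common subsequence is daaacccjd (length 9); the LCS DP confirms no longer common subsequence exists.

9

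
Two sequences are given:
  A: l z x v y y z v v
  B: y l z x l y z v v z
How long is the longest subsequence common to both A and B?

7

A longest common subsequence is lzxyzvv (length 7); the LCS DP confirms no longer common subsequence exists.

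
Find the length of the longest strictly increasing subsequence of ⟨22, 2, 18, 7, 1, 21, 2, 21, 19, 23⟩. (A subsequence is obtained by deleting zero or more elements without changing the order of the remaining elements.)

Scanning left to right, the best length ending at each element is: 22→1, 2→1, 18→2, 7→2, 1→1, 21→3, 2→2, 21→3, 19→3, 23→4.
So the longest increasing subsequence has length 4, e.g. 2, 18, 21, 23.

4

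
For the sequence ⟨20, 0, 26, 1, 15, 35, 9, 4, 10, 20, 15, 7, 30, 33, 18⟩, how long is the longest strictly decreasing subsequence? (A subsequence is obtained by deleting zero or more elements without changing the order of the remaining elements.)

Scanning left to right, the best length ending at each element is: 20→1, 0→2, 26→1, 1→2, 15→2, 35→1, 9→3, 4→4, 10→3, 20→2, 15→3, 7→4, 30→2, 33→2, 18→3.
So the longest decreasing subsequence has length 4, e.g. 20, 15, 9, 4.

4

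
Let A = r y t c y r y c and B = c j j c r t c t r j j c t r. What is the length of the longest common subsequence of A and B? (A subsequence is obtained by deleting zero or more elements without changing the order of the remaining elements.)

Backtracking the LCS table gives one alignment: r (A1,B5) → t (A3,B6) → c (A4,B7) → r (A6,B9) → c (A8,B12).
So the longest common subsequence has length 5.

5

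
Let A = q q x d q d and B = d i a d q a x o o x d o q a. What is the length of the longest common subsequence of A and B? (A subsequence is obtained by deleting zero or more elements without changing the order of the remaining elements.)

Backtracking the LCS table gives one alignment: q (A1,B5) → x (A3,B10) → d (A4,B11) → q (A5,B13).
So the longest common subsequence has length 4.

4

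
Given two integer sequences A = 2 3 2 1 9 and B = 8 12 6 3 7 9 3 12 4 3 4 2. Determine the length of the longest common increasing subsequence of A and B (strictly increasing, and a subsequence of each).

2

A longest common strictly increasing subsequence is 3, 9 (length 2); it appears in order in both A and B, and no longer such subsequence exists.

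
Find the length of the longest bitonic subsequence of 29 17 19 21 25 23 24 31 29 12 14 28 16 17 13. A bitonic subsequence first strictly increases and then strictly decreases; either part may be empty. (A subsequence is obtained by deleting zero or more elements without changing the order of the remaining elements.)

Let inc[i] be the LIS ending at i and dec[i] the longest strictly decreasing subsequence starting at i. inc = [1, 1, 2, 3, 4, 4, 5, 6, 6, 1, 2, 6, 3, 4, 2], dec = [5, 3, 3, 3, 4, 3, 3, 5, 4, 1, 2, 3, 2, 2, 1].
max_i inc[i]+dec[i]−1 = 10, with one witness 17, 19, 21, 23, 24, 31, 29, 28, 17, 13.

10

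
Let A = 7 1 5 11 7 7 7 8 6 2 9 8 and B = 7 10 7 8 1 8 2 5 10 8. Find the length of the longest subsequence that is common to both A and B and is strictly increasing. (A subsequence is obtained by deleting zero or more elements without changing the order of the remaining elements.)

3

A longest common strictly increasing subsequence is 1, 5, 8 (length 3); it appears in order in both A and B, and no longer such subsequence exists.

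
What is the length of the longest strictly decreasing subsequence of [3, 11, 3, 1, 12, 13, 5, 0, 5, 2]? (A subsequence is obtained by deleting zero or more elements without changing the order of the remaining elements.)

One longest decreasing subsequence is 11, 3, 1, 0 (positions 2,3,4,8), of length 4; no longer one exists.

4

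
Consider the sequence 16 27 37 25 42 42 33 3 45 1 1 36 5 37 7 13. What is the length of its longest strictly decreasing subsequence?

Let dp[i] be the longest decreasing subsequence ending at position i. Then dp = [1, 1, 1, 2, 1, 1, 2, 3, 1, 4, 4, 2, 3, 2, 3, 3].
The maximum is 4; one witness is 27, 25, 3, 1 at positions 2,4,8,10.

4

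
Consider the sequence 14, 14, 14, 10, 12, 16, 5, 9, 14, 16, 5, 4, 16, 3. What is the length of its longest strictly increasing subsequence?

4

Let dp[i] be the longest increasing subsequence ending at position i. Then dp = [1, 1, 1, 1, 2, 3, 1, 2, 3, 4, 1, 1, 4, 1].
The maximum is 4; one witness is 10, 12, 14, 16 at positions 4,5,9,10.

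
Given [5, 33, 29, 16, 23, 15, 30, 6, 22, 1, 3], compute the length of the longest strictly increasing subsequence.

4

One longest increasing subsequence is 5, 16, 23, 30 (positions 1,4,5,7), of length 4; no longer one exists.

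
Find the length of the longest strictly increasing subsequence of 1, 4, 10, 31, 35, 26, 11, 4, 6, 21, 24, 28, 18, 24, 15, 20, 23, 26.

8

Let dp[i] be the longest increasing subsequence ending at position i. Then dp = [1, 2, 3, 4, 5, 4, 4, 2, 3, 5, 6, 7, 5, 6, 5, 6, 7, 8].
The maximum is 8; one witness is 1, 4, 10, 11, 18, 20, 23, 26 at positions 1,2,3,7,13,16,17,18.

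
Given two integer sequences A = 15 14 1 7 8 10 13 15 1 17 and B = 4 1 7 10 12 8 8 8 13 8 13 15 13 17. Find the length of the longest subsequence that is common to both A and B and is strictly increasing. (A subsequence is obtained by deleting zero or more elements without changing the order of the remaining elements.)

A longest common strictly increasing subsequence is 1, 7, 10, 13, 15, 17 (length 6); it appears in order in both A and B, and no longer such subsequence exists.

6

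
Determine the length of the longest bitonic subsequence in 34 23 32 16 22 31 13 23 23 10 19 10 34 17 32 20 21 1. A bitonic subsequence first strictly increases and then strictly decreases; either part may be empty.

Let inc[i] be the LIS ending at i and dec[i] the longest strictly decreasing subsequence starting at i. inc = [1, 1, 2, 1, 2, 3, 1, 3, 3, 1, 2, 1, 4, 2, 4, 3, 4, 1], dec = [7, 5, 6, 4, 4, 5, 3, 4, 4, 2, 3, 2, 4, 2, 3, 2, 2, 1].
max_i inc[i]+dec[i]−1 = 7, with one witness 34, 32, 31, 23, 19, 17, 1.

7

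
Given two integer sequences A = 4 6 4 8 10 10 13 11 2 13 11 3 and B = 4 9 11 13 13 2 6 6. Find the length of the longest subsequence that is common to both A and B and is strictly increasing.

A longest common strictly increasing subsequence is 4, 11, 13 (length 3); it appears in order in both A and B, and no longer such subsequence exists.

3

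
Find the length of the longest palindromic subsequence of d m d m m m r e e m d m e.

Using dp[i][j] = 2 + dp[i+1][j−1] if the ends match, else max(dp[i+1][j], dp[i][j−1]):
dp[1][13] = 8. A witness is mdmeemdm at positions 2,3,4,8,9,10,11,12.

8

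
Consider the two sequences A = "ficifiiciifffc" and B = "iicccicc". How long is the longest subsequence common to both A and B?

5

Backtracking the LCS table gives one alignment: i (A2,B2) → c (A3,B5) → i (A7,B6) → c (A8,B7) → c (A14,B8).
So the longest common subsequence has length 5.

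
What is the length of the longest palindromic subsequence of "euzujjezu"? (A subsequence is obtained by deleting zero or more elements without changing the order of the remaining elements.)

6

One longest palindromic subsequence is uzjjzu (positions 2,3,5,6,8,9); it reads the same forward and backward, and the interval DP gives dp[1][9] = 6.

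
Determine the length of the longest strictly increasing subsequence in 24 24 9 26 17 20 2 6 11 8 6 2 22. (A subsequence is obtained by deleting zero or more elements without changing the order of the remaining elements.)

4

Let dp[i] be the longest increasing subsequence ending at position i. Then dp = [1, 1, 1, 2, 2, 3, 1, 2, 3, 3, 2, 1, 4].
The maximum is 4; one witness is 9, 17, 20, 22 at positions 3,5,6,13.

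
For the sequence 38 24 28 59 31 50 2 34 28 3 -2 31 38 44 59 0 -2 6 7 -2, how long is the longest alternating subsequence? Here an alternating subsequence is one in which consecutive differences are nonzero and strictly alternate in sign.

12

A longest alternating subsequence is 38, 24, 59, 31, 50, 2, 34, 28, 31, 0, 6, -2 (positions 1,2,4,5,6,7,8,9,12,16,18,20); its 11 consecutive differences strictly alternate in sign, and length 12 is optimal.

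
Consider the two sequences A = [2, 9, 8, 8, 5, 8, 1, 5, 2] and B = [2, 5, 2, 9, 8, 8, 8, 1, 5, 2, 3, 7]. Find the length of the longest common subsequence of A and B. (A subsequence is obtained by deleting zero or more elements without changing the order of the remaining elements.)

A longest common subsequence is 2, 9, 8, 8, 8, 1, 5, 2 (length 8); the LCS DP confirms no longer common subsequence exists.

8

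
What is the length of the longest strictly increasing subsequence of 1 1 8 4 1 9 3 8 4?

3

One longest increasing subsequence is 1, 8, 9 (positions 1,3,6), of length 3; no longer one exists.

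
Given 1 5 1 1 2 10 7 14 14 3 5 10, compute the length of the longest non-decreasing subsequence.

7

Let dp[i] be the longest non-decreasing subsequence ending at position i. Then dp = [1, 2, 2, 3, 4, 5, 5, 6, 7, 5, 6, 7].
The maximum is 7; one witness is 1, 1, 1, 2, 10, 14, 14 at positions 1,3,4,5,6,8,9.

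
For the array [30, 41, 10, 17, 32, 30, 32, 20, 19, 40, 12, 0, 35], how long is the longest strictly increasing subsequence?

Scanning left to right, the best length ending at each element is: 30→1, 41→2, 10→1, 17→2, 32→3, 30→3, 32→4, 20→3, 19→3, 40→5, 12→2, 0→1, 35→5.
So the longest increasing subsequence has length 5, e.g. 10, 17, 30, 32, 40.

5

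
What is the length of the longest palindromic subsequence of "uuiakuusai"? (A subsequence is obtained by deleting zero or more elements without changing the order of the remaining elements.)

6

Using dp[i][j] = 2 + dp[i+1][j−1] if the ends match, else max(dp[i+1][j], dp[i][j−1]):
dp[1][10] = 6. A witness is iauuai at positions 3,4,6,7,9,10.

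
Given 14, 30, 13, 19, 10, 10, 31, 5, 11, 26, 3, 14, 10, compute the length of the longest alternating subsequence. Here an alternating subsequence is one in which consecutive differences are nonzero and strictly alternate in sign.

11

A longest alternating subsequence is 14, 30, 13, 19, 10, 31, 5, 11, 3, 14, 10 (positions 1,2,3,4,5,7,8,9,11,12,13); its 10 consecutive differences strictly alternate in sign, and length 11 is optimal.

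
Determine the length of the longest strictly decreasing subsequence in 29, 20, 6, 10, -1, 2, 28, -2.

Scanning left to right, the best length ending at each element is: 29→1, 20→2, 6→3, 10→3, -1→4, 2→4, 28→2, -2→5.
So the longest decreasing subsequence has length 5, e.g. 29, 20, 6, -1, -2.

5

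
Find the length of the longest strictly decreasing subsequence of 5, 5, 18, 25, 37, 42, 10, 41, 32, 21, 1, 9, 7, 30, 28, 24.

One longest decreasing subsequence is 42, 41, 32, 21, 9, 7 (positions 6,8,9,10,12,13), of length 6; no longer one exists.

6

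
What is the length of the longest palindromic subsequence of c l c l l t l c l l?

7

Using dp[i][j] = 2 + dp[i+1][j−1] if the ends match, else max(dp[i+1][j], dp[i][j−1]):
dp[1][10] = 7. A witness is llltlll at positions 2,4,5,6,7,9,10.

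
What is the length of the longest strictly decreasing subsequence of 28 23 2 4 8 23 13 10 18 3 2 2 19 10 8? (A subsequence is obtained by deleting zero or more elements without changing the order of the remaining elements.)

Let dp[i] be the longest decreasing subsequence ending at position i. Then dp = [1, 2, 3, 3, 3, 2, 3, 4, 3, 5, 6, 6, 3, 4, 5].
The maximum is 6; one witness is 28, 23, 13, 10, 3, 2 at positions 1,2,7,8,10,11.

6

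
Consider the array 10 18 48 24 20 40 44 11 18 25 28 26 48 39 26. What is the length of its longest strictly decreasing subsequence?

Scanning left to right, the best length ending at each element is: 10→1, 18→1, 48→1, 24→2, 20→3, 40→2, 44→2, 11→4, 18→4, 25→3, 28→3, 26→4, 48→1, 39→3, 26→4.
So the longest decreasing subsequence has length 4, e.g. 48, 24, 20, 11.

4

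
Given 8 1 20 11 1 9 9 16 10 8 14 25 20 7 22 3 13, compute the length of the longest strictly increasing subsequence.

6

One longest increasing subsequence is 8, 9, 10, 14, 20, 22 (positions 1,6,9,11,13,15), of length 6; no longer one exists.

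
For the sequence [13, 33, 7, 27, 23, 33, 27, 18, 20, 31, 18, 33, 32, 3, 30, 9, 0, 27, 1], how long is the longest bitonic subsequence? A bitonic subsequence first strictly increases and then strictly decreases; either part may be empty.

Let inc[i] be the LIS ending at i and dec[i] the longest strictly decreasing subsequence starting at i. inc = [1, 2, 1, 2, 2, 3, 3, 2, 3, 4, 2, 5, 5, 1, 4, 2, 1, 4, 2], dec = [4, 7, 3, 6, 5, 6, 5, 3, 4, 4, 3, 5, 4, 2, 3, 2, 1, 2, 1].
max_i inc[i]+dec[i]−1 = 9, with one witness 13, 23, 27, 31, 33, 32, 30, 27, 1.

9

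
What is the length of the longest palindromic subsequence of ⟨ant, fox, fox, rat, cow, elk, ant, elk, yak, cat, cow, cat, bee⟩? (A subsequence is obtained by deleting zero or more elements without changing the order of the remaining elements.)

Using dp[i][j] = 2 + dp[i+1][j−1] if the ends match, else max(dp[i+1][j], dp[i][j−1]):
dp[1][13] = 5. A witness is cow elk ant elk cow at positions 5,6,7,8,11.

5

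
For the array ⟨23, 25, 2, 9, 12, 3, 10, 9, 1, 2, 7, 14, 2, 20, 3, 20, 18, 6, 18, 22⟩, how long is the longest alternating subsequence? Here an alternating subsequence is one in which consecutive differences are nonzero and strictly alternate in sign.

14

Track the best alternating length ending on an up-step vs a down-step at each position: up/down = 1/1, 2/1, 1/3, 4/3, 4/3, 4/5, 6/5, 6/7, 1/7, 8/7, 8/7, 8/3, 8/9, 10/3, 10/11, 12/3, 12/13, 12/13, 14/13, 14/3.
The maximum over both is 14; one such subsequence is 23, 25, 2, 9, 3, 10, 1, 7, 2, 20, 3, 20, 6, 18.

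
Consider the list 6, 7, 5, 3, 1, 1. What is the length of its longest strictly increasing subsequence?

Let dp[i] be the longest increasing subsequence ending at position i. Then dp = [1, 2, 1, 1, 1, 1].
The maximum is 2; one witness is 6, 7 at positions 1,2.

2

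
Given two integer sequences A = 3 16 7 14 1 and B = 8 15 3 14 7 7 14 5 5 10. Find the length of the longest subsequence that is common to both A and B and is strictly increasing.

3

A longest common strictly increasing subsequence is 3, 7, 14 (length 3); it appears in order in both A and B, and no longer such subsequence exists.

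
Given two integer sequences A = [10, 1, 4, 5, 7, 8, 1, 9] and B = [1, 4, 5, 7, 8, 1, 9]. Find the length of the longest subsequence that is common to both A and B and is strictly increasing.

A longest common strictly increasing subsequence is 1, 4, 5, 7, 8, 9 (length 6); it appears in order in both A and B, and no longer such subsequence exists.

6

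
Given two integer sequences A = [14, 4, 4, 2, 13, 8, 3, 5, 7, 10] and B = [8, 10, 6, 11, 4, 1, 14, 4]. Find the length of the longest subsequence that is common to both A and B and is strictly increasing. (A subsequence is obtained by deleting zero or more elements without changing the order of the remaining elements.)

2

For each value that appears in both, track the longest common increasing run ending there.
The best achievable length is 2; one witness is 8, 10 (A-positions 6,10, B-positions 1,2).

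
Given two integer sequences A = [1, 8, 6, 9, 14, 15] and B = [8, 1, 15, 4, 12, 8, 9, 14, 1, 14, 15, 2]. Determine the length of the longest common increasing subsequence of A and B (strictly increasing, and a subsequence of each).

5

For each value that appears in both, track the longest common increasing run ending there.
The best achievable length is 5; one witness is 1, 8, 9, 14, 15 (A-positions 1,2,4,5,6, B-positions 2,6,7,8,11).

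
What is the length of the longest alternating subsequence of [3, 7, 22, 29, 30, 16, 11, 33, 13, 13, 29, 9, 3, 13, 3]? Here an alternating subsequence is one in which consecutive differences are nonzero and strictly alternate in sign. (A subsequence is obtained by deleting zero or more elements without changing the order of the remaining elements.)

Track the best alternating length ending on an up-step vs a down-step at each position: up/down = 1/1, 2/1, 2/1, 2/1, 2/1, 2/3, 2/3, 4/1, 4/5, 4/5, 6/5, 2/7, 1/7, 8/7, 1/9.
The maximum over both is 9; one such subsequence is 3, 22, 16, 33, 13, 29, 9, 13, 3.

9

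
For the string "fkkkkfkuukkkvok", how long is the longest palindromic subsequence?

One longest palindromic subsequence is kkkkuukkkk (positions 2,4,5,7,8,9,10,11,12,15); it reads the same forward and backward, and the interval DP gives dp[1][15] = 10.

10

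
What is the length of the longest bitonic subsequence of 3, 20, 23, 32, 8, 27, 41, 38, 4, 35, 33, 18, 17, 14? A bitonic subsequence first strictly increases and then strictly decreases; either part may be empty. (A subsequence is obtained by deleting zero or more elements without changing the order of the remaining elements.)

One longest bitonic subsequence is 3, 20, 23, 32, 41, 38, 35, 33, 18, 17, 14 (positions 1,2,3,4,7,8,10,11,12,13,14): it rises to 41 then falls. Length 11 is optimal.

11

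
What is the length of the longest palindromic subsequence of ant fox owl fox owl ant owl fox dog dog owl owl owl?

Using dp[i][j] = 2 + dp[i+1][j−1] if the ends match, else max(dp[i+1][j], dp[i][j−1]):
dp[1][13] = 8. A witness is owl owl owl dog dog owl owl owl at positions 3,5,7,9,10,11,12,13.

8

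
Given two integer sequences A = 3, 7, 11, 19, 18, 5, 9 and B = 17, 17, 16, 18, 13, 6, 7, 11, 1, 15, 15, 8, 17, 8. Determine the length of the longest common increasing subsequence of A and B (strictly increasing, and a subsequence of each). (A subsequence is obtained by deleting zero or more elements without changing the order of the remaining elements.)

A longest common strictly increasing subsequence is 7, 11 (length 2); it appears in order in both A and B, and no longer such subsequence exists.

2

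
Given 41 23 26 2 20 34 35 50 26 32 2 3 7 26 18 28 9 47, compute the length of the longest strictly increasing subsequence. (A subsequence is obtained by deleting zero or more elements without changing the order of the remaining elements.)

6

Let dp[i] be the longest increasing subsequence ending at position i. Then dp = [1, 1, 2, 1, 2, 3, 4, 5, 3, 4, 1, 2, 3, 4, 4, 5, 4, 6].
The maximum is 6; one witness is 2, 3, 7, 26, 28, 47 at positions 4,12,13,14,16,18.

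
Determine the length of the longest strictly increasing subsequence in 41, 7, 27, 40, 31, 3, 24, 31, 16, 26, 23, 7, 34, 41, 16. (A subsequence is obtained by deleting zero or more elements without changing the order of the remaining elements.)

5

Let dp[i] be the longest increasing subsequence ending at position i. Then dp = [1, 1, 2, 3, 3, 1, 2, 3, 2, 3, 3, 2, 4, 5, 3].
The maximum is 5; one witness is 7, 27, 31, 34, 41 at positions 2,3,5,13,14.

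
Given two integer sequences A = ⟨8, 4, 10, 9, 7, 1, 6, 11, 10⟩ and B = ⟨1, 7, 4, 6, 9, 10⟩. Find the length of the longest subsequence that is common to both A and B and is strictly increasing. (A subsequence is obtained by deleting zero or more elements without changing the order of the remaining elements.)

3

A longest common strictly increasing subsequence is 1, 6, 10 (length 3); it appears in order in both A and B, and no longer such subsequence exists.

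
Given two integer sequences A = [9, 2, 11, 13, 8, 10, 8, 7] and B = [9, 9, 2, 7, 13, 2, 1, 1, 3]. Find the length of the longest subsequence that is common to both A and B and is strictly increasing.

For each value that appears in both, track the longest common increasing run ending there.
The best achievable length is 2; one witness is 2, 7 (A-positions 2,8, B-positions 3,4).

2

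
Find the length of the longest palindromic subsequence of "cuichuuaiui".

One longest palindromic subsequence is uiuuiu (positions 2,3,6,7,9,10); it reads the same forward and backward, and the interval DP gives dp[1][11] = 6.

6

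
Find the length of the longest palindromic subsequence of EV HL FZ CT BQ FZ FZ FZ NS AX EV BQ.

Using dp[i][j] = 2 + dp[i+1][j−1] if the ends match, else max(dp[i+1][j], dp[i][j−1]):
dp[1][12] = 6. A witness is EV FZ FZ FZ FZ EV at positions 1,3,6,7,8,11.

6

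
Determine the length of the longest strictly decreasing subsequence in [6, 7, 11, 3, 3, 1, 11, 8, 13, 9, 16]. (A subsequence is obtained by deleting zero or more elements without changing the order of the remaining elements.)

3

One longest decreasing subsequence is 6, 3, 1 (positions 1,4,6), of length 3; no longer one exists.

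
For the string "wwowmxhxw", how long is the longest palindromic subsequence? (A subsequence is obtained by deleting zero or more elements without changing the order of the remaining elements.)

5

Using dp[i][j] = 2 + dp[i+1][j−1] if the ends match, else max(dp[i+1][j], dp[i][j−1]):
dp[1][9] = 5. A witness is wxhxw at positions 1,6,7,8,9.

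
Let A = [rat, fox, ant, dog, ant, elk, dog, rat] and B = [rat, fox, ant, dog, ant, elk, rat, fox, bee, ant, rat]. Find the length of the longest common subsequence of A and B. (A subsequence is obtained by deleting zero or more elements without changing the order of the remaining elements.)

7

A longest common subsequence is rat, fox, ant, dog, ant, elk, rat (length 7); the LCS DP confirms no longer common subsequence exists.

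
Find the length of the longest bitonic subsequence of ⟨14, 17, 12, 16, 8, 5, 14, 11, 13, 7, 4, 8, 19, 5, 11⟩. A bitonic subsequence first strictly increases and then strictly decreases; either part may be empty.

7

One longest bitonic subsequence is 14, 17, 16, 14, 13, 8, 5 (positions 1,2,4,7,9,12,14): it rises to 17 then falls. Length 7 is optimal.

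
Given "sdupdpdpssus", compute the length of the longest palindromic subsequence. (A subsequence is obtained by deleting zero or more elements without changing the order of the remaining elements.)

One longest palindromic subsequence is supdpdpus (positions 1,3,4,5,6,7,8,11,12); it reads the same forward and backward, and the interval DP gives dp[1][12] = 9.

9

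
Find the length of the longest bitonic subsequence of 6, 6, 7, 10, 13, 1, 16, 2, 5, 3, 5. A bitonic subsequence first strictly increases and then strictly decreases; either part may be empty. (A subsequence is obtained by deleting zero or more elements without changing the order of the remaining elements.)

Let inc[i] be the LIS ending at i and dec[i] the longest strictly decreasing subsequence starting at i. inc = [1, 1, 2, 3, 4, 1, 5, 2, 3, 3, 4], dec = [3, 3, 3, 3, 3, 1, 3, 1, 2, 1, 1].
max_i inc[i]+dec[i]−1 = 7, with one witness 6, 7, 10, 13, 16, 5, 3.

7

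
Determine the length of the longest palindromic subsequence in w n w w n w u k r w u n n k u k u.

One longest palindromic subsequence is ukunnuku (positions 7,8,11,12,13,15,16,17); it reads the same forward and backward, and the interval DP gives dp[1][17] = 8.

8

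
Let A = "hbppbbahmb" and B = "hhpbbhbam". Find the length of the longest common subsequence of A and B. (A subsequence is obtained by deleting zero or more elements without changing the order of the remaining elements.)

6

A longest common subsequence is hbbbam (length 6); the LCS DP confirms no longer common subsequence exists.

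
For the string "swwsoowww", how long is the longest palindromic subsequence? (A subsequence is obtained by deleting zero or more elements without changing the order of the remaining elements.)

6

Using dp[i][j] = 2 + dp[i+1][j−1] if the ends match, else max(dp[i+1][j], dp[i][j−1]):
dp[1][9] = 6. A witness is wwooww at positions 2,3,5,6,8,9.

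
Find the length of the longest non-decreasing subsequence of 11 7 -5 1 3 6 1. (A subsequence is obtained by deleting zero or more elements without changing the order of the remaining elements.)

4

One longest non-decreasing subsequence is -5, 1, 3, 6 (positions 3,4,5,6), of length 4; no longer one exists.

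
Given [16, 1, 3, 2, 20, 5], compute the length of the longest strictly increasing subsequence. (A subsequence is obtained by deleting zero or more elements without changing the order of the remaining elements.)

3

One longest increasing subsequence is 1, 3, 20 (positions 2,3,5), of length 3; no longer one exists.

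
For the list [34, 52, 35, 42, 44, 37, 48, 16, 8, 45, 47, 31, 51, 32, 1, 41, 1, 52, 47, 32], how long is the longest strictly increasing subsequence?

8

One longest increasing subsequence is 34, 35, 42, 44, 45, 47, 51, 52 (positions 1,3,4,5,10,11,13,18), of length 8; no longer one exists.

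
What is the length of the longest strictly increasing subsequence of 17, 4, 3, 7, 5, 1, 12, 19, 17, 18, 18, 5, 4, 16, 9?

5

Scanning left to right, the best length ending at each element is: 17→1, 4→1, 3→1, 7→2, 5→2, 1→1, 12→3, 19→4, 17→4, 18→5, 18→5, 5→2, 4→2, 16→4, 9→3.
So the longest increasing subsequence has length 5, e.g. 4, 7, 12, 17, 18.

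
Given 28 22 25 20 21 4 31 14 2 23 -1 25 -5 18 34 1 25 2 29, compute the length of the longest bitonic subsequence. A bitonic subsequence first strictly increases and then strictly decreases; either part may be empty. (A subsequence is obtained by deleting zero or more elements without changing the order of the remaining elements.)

Let inc[i] be the LIS ending at i and dec[i] the longest strictly decreasing subsequence starting at i. inc = [1, 1, 2, 1, 2, 1, 3, 2, 1, 3, 1, 4, 1, 3, 5, 2, 4, 3, 5], dec = [7, 6, 6, 5, 5, 4, 5, 4, 3, 3, 2, 3, 1, 2, 3, 1, 2, 1, 1].
max_i inc[i]+dec[i]−1 = 7, with one witness 28, 25, 21, 14, 2, -1, -5.

7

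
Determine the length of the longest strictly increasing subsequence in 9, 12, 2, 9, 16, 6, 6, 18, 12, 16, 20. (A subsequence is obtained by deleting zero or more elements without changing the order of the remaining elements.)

5

Let dp[i] be the longest increasing subsequence ending at position i. Then dp = [1, 2, 1, 2, 3, 2, 2, 4, 3, 4, 5].
The maximum is 5; one witness is 9, 12, 16, 18, 20 at positions 1,2,5,8,11.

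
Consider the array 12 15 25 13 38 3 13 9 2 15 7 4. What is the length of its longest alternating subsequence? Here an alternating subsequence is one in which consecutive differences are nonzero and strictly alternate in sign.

9

Track the best alternating length ending on an up-step vs a down-step at each position: up/down = 1/1, 2/1, 2/1, 2/3, 4/1, 1/5, 6/5, 6/7, 1/7, 8/5, 8/9, 8/9.
The maximum over both is 9; one such subsequence is 12, 15, 13, 38, 3, 13, 9, 15, 7.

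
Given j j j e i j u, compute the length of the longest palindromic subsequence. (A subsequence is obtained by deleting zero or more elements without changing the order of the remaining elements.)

4

Using dp[i][j] = 2 + dp[i+1][j−1] if the ends match, else max(dp[i+1][j], dp[i][j−1]):
dp[1][7] = 4. A witness is jjjj at positions 1,2,3,6.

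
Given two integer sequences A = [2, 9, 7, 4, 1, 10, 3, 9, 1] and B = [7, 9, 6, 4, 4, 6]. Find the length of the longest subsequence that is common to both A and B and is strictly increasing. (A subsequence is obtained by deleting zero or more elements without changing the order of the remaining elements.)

2

A longest common strictly increasing subsequence is 7, 9 (length 2); it appears in order in both A and B, and no longer such subsequence exists.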